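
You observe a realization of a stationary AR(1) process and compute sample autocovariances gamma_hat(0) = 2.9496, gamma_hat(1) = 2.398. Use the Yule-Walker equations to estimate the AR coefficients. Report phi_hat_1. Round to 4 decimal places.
\hat\phi_{1} = 0.8130

The Yule-Walker equations for an AR(p) process read, in matrix form,
  Gamma_p phi = r_p,   with   (Gamma_p)_{ij} = gamma(|i - j|),
                       (r_p)_i = gamma(i),   i,j = 1..p.
Substitute the sample gammas (Toeplitz matrix and right-hand side of size 1):
  Gamma_p = [[2.9496]]
  r_p     = [2.398]
With p = 1 this is the single equation gamma(0) phi_1 = gamma(1):
  phi_hat_1 = gamma(1) / gamma(0) = 2.398 / 2.9496 = 0.8130.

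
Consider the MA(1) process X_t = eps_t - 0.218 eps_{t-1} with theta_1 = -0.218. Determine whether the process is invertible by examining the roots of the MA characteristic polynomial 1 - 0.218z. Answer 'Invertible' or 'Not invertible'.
\text{Invertible}

The MA(q) characteristic polynomial is P(z) = 1 - 0.218z.
Invertibility requires all roots to lie outside the unit circle, i.e. |z| > 1 for every root.
This is linear in z: 1 + (-0.218) z = 0  =>  z = -1/(-0.218) = 4.587156,  |z| = 4.587156.
Moduli of all roots: 4.5872.
All moduli strictly greater than 1? Yes.
Verdict: Invertible.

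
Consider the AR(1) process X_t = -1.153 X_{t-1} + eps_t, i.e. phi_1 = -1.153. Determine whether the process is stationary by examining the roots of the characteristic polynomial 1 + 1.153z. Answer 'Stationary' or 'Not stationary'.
\text{Not stationary}

The AR(p) characteristic polynomial is P(z) = 1 + 1.153z.
Stationarity requires all roots to lie outside the unit circle, i.e. |z| > 1 for every root.
This is linear in z: 1 + (1.153) z = 0  =>  z = -1/(1.153) = -0.867303,  |z| = 0.867303.
Moduli of all roots: 0.8673.
All moduli strictly greater than 1? No.
Verdict: Not stationary.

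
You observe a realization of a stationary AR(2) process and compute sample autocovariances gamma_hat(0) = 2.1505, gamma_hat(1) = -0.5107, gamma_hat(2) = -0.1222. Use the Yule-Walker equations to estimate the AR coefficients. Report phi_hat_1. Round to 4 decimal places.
\hat\phi_{1} = -0.2660

The Yule-Walker equations for an AR(p) process read, in matrix form,
  Gamma_p phi = r_p,   with   (Gamma_p)_{ij} = gamma(|i - j|),
                       (r_p)_i = gamma(i),   i,j = 1..p.
Substitute the sample gammas (Toeplitz matrix and right-hand side of size 2):
  Gamma_p = [[2.1505, -0.5107], [-0.5107, 2.1505]]
  r_p     = [-0.5107, -0.1222]
Written out:
  2.1505 phi_1 - 0.5107 phi_2 = -0.5107
  -0.5107 phi_1 + 2.1505 phi_2 = -0.1222
Solve by Cramer's rule:
  det = gamma(0)^2 - gamma(1)^2 = (2.1505)^2 - (-0.5107)^2 = 4.62465025 - 0.26081449 = 4.36383576
  phi_hat_1 = [gamma(1) gamma(0) - gamma(1) gamma(2)] / det = [(-0.5107)(2.1505) - (-0.5107)(-0.1222)] / 4.36383576 = -1.16066789 / 4.36383576 = -0.266
  phi_hat_2 = [gamma(0) gamma(2) - gamma(1)^2] / det = [(2.1505)(-0.1222) - (-0.5107)^2] / 4.36383576 = -0.52360559 / 4.36383576 = -0.12
So phi_hat = [-0.2660, -0.1200].
Therefore phi_hat_1 = -0.2660.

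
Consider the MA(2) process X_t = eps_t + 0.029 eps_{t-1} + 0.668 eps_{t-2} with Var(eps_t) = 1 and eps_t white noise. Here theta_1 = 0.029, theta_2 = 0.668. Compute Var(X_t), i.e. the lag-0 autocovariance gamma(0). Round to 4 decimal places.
\gamma(0) = 1.4471

For an MA(q) process X_t = eps_t + sum_i theta_i eps_{t-i} with
Var(eps_t) = sigma^2, the variance is
  gamma(0) = sigma^2 * (1 + sum_i theta_i^2).
  sum_i theta_i^2 = (0.029)^2 + (0.668)^2 = 0.000841 + 0.446224 = 0.447065.
  gamma(0) = 1 * (1 + 0.447065) = 1 * 1.447065 = 1.447065, which rounds to 1.4471.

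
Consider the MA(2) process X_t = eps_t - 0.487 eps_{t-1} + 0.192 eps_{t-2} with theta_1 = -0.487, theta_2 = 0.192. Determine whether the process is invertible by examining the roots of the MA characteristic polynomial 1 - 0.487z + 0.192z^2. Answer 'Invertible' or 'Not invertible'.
\text{Invertible}

The MA(q) characteristic polynomial is P(z) = 1 - 0.487z + 0.192z^2.
Invertibility requires all roots to lie outside the unit circle, i.e. |z| > 1 for every root.
Set 1 + (-0.487) z + (0.192) z^2 = 0, i.e. a z^2 + b z + c = 0 with a = 0.192, b = -0.487, c = 1.
Discriminant D = b^2 - 4ac = (-0.487)^2 - 4*(0.192)*1 = 0.237169 - (0.768) = -0.530831.
D < 0, so the roots are the complex-conjugate pair z = (-b +/- i sqrt(-D)) / (2a) = 1.2682 +/- 1.8973i.
For a conjugate pair |z|^2 = z * conj(z) = (product of roots) = c/a = 1/(0.192) = 5.208333, so |z| = sqrt(5.208333) = 2.2822 for both roots.
Moduli of all roots: 2.2822, 2.2822.
All moduli strictly greater than 1? Yes.
Verdict: Invertible.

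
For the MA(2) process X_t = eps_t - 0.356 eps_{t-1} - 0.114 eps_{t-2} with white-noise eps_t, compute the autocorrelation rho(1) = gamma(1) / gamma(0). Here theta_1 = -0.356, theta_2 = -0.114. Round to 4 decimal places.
\rho(1) = -0.2767

For an MA(q) process with theta_0 = 1, the autocovariance is
  gamma(k) = sigma^2 * sum_{i=0..q-k} theta_i * theta_{i+k},
and rho(k) = gamma(k) / gamma(0). Sigma^2 cancels.
  numerator   = (1)*(-0.356) + (-0.356)*(-0.114) = -0.315416.
  denominator = (1)^2 + (-0.356)^2 + (-0.114)^2 = 1.139732.
  rho(1) = -0.315416 / 1.139732 = -0.2767.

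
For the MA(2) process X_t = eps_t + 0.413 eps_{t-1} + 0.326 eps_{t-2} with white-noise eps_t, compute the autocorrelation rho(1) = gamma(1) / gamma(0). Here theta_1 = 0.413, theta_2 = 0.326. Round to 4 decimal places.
\rho(1) = 0.4289

For an MA(q) process with theta_0 = 1, the autocovariance is
  gamma(k) = sigma^2 * sum_{i=0..q-k} theta_i * theta_{i+k},
and rho(k) = gamma(k) / gamma(0). Sigma^2 cancels.
  numerator   = (1)*(0.413) + (0.413)*(0.326) = 0.547638.
  denominator = (1)^2 + (0.413)^2 + (0.326)^2 = 1.276845.
  rho(1) = 0.547638 / 1.276845 = 0.4289.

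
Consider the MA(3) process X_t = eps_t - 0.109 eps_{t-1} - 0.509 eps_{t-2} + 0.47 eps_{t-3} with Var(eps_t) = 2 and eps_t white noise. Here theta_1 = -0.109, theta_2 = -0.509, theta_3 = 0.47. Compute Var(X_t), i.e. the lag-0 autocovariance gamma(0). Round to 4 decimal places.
\gamma(0) = 2.9837

For an MA(q) process X_t = eps_t + sum_i theta_i eps_{t-i} with
Var(eps_t) = sigma^2, the variance is
  gamma(0) = sigma^2 * (1 + sum_i theta_i^2).
  sum_i theta_i^2 = (-0.109)^2 + (-0.509)^2 + (0.47)^2 = 0.011881 + 0.259081 + 0.2209 = 0.491862.
  gamma(0) = 2 * (1 + 0.491862) = 2 * 1.491862 = 2.983724, which rounds to 2.9837.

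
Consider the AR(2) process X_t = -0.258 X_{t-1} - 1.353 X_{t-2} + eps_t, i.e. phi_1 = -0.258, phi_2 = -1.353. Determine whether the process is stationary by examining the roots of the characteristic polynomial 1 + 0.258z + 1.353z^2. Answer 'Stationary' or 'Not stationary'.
\text{Not stationary}

The AR(p) characteristic polynomial is P(z) = 1 + 0.258z + 1.353z^2.
Stationarity requires all roots to lie outside the unit circle, i.e. |z| > 1 for every root.
Set 1 + (0.258) z + (1.353) z^2 = 0, i.e. a z^2 + b z + c = 0 with a = 1.353, b = 0.258, c = 1.
Discriminant D = b^2 - 4ac = (0.258)^2 - 4*(1.353)*1 = 0.066564 - (5.412) = -5.345436.
D < 0, so the roots are the complex-conjugate pair z = (-b +/- i sqrt(-D)) / (2a) = -0.0953 +/- 0.8544i.
For a conjugate pair |z|^2 = z * conj(z) = (product of roots) = c/a = 1/(1.353) = 0.739098, so |z| = sqrt(0.739098) = 0.8597 for both roots.
Moduli of all roots: 0.8597, 0.8597.
All moduli strictly greater than 1? No.
Verdict: Not stationary.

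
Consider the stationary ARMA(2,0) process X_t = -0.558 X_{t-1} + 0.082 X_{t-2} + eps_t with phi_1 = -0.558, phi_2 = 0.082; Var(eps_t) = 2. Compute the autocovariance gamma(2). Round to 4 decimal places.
\gamma(2) = 1.3450

Multiply the model equation by X_{t-k} and take expectations. With theta_0 = psi_0 = 1 and psi_j the MA(infinity) weights, this gives
  gamma(k) - sum_i phi_i gamma(k-i) = c_k,
  c_k = sigma^2 * sum_{j=k..q} theta_j psi_{j-k}   (c_k = 0 for k > q),
using gamma(-m) = gamma(m).
Pure AR (q = 0): c_0 = sigma^2 = 2, c_k = 0 for k >= 1.
Equations for k = 0, 1, 2 (AR order 2, c_2 = 0):
  (E0) gamma(0) = phi_1 gamma(1) + phi_2 gamma(2) + c_0
  (E1) gamma(1) = phi_1 gamma(0) + phi_2 gamma(1) + c_1
  (E2) gamma(2) = phi_1 gamma(1) + phi_2 gamma(0)
From (E1): gamma(1) = A gamma(0) + B with
  A = phi_1 / (1 - phi_2) = -0.558 / 0.918 = -0.607843,   B = c_1 / (1 - phi_2) = 0 / 0.918 = 0.
Insert (E2) into (E0): gamma(0) (1 - phi_2^2) = phi_1 (1 + phi_2) gamma(1) + c_0.
  phi_1 (1 + phi_2) = (-0.558)(1.082) = -0.603756,   1 - phi_2^2 = 0.993276.
Replace gamma(1) by A gamma(0) + B and collect gamma(0):
  gamma(0) [0.993276 - (-0.603756)(-0.607843)] = c_0 = 2
  gamma(0) * 0.626287 = 2
  gamma(0) = 2 / 0.626287 = 3.193424.
  gamma(1) = A gamma(0) = (-0.607843)(3.193424) = -1.941101.
  gamma(2) = phi_1 gamma(1) + phi_2 gamma(0) = (-0.558)(-1.941101) + (0.082)(3.193424) = 1.344995.
Therefore gamma(2) = 1.3450 (to 4 decimal places).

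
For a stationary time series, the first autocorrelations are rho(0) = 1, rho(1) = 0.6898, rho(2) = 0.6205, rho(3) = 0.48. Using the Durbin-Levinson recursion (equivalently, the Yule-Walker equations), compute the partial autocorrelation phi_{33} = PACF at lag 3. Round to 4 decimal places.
\phi_{33} = -0.0419

The PACF at lag k is phi_{kk}, the last component of the solution
to the Yule-Walker system G_k phi = r_k where
  (G_k)_{ij} = rho(|i - j|), (r_k)_i = rho(i), i,j = 1..k.
Equivalently, Durbin-Levinson gives phi_{kk} iteratively:
  phi_{11} = rho(1)
  phi_{kk} = [rho(k) - sum_{j=1..k-1} phi_{k-1,j} rho(k-j)]
            / [1 - sum_{j=1..k-1} phi_{k-1,j} rho(j)],
  phi_{k,j} = phi_{k-1,j} - phi_{kk} phi_{k-1,k-j},  j = 1..k-1.
Step k = 1:
  phi_11 = rho(1) = 0.6898.
Step k = 2:
  phi_22 = [rho(2) - phi_11 rho(1)] / [1 - phi_11 rho(1)] = [0.6205 - (0.6898)(0.6898)] / [1 - (0.6898)(0.6898)]
         = 0.14467596 / 0.52417596 = 0.276006.
  Update: phi_21 = phi_11 - phi_22 phi_11 = 0.6898 - (0.276006)(0.6898) = 0.499411.
Step k = 3:
  phi_33 = [rho(3) - phi_21 rho(2) - phi_22 rho(1)] / [1 - phi_21 rho(1) - phi_22 rho(2)]
    numerator   = 0.48 - (0.499411)(0.6205) - (0.276006)(0.6898) = -0.02027363
    denominator = 1 - (0.499411)(0.6898) - (0.276006)(0.6205) = 0.48424446
  phi_33 = -0.02027363 / 0.48424446 = -0.0419.
Therefore phi_{33} = -0.0419.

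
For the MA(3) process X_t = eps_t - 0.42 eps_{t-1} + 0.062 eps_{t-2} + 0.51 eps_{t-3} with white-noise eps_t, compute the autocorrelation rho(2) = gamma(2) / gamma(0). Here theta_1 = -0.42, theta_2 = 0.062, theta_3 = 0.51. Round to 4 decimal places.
\rho(2) = -0.1057

For an MA(q) process with theta_0 = 1, the autocovariance is
  gamma(k) = sigma^2 * sum_{i=0..q-k} theta_i * theta_{i+k},
and rho(k) = gamma(k) / gamma(0). Sigma^2 cancels.
  numerator   = (1)*(0.062) + (-0.42)*(0.51) = -0.1522.
  denominator = (1)^2 + (-0.42)^2 + (0.062)^2 + (0.51)^2 = 1.440344.
  rho(2) = -0.1522 / 1.440344 = -0.1057.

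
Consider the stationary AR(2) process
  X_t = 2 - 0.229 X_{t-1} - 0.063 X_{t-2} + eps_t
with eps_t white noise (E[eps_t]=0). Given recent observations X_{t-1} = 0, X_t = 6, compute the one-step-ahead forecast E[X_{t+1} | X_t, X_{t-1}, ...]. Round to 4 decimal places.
E[X_{t+1} \mid \mathcal F_t] = 0.6260

For an AR(p) model X_t = c + sum_i phi_i X_{t-i} + eps_t, the
one-step-ahead conditional mean is
  E[X_{t+1} | X_t, ...] = c + sum_i phi_i X_{t+1-i}.
Substitute known values:
  E[X_{t+1} | ...] = 2 + (-0.229) * (6) + (-0.063) * (0)
                   = 0.6260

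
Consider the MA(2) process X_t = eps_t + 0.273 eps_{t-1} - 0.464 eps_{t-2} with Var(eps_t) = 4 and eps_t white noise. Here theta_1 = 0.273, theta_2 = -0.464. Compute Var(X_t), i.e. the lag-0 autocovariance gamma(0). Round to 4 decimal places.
\gamma(0) = 5.1593

For an MA(q) process X_t = eps_t + sum_i theta_i eps_{t-i} with
Var(eps_t) = sigma^2, the variance is
  gamma(0) = sigma^2 * (1 + sum_i theta_i^2).
  sum_i theta_i^2 = (0.273)^2 + (-0.464)^2 = 0.074529 + 0.215296 = 0.289825.
  gamma(0) = 4 * (1 + 0.289825) = 4 * 1.289825 = 5.1593.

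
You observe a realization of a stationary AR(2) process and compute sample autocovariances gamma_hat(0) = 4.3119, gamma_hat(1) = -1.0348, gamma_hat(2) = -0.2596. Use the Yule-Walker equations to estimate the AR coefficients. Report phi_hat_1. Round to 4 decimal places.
\hat\phi_{1} = -0.2700

The Yule-Walker equations for an AR(p) process read, in matrix form,
  Gamma_p phi = r_p,   with   (Gamma_p)_{ij} = gamma(|i - j|),
                       (r_p)_i = gamma(i),   i,j = 1..p.
Substitute the sample gammas (Toeplitz matrix and right-hand side of size 2):
  Gamma_p = [[4.3119, -1.0348], [-1.0348, 4.3119]]
  r_p     = [-1.0348, -0.2596]
Written out:
  4.3119 phi_1 - 1.0348 phi_2 = -1.0348
  -1.0348 phi_1 + 4.3119 phi_2 = -0.2596
Solve by Cramer's rule:
  det = gamma(0)^2 - gamma(1)^2 = (4.3119)^2 - (-1.0348)^2 = 18.59248161 - 1.07081104 = 17.52167057
  phi_hat_1 = [gamma(1) gamma(0) - gamma(1) gamma(2)] / det = [(-1.0348)(4.3119) - (-1.0348)(-0.2596)] / 17.52167057 = -4.7305882 / 17.52167057 = -0.27
  phi_hat_2 = [gamma(0) gamma(2) - gamma(1)^2] / det = [(4.3119)(-0.2596) - (-1.0348)^2] / 17.52167057 = -2.19018028 / 17.52167057 = -0.125
So phi_hat = [-0.2700, -0.1250].
Therefore phi_hat_1 = -0.2700.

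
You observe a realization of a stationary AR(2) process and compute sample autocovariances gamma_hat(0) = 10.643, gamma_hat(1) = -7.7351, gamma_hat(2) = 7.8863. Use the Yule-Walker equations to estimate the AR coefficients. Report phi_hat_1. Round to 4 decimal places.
\hat\phi_{1} = -0.3990

The Yule-Walker equations for an AR(p) process read, in matrix form,
  Gamma_p phi = r_p,   with   (Gamma_p)_{ij} = gamma(|i - j|),
                       (r_p)_i = gamma(i),   i,j = 1..p.
Substitute the sample gammas (Toeplitz matrix and right-hand side of size 2):
  Gamma_p = [[10.643, -7.7351], [-7.7351, 10.643]]
  r_p     = [-7.7351, 7.8863]
Written out:
  10.643 phi_1 - 7.7351 phi_2 = -7.7351
  -7.7351 phi_1 + 10.643 phi_2 = 7.8863
Solve by Cramer's rule:
  det = gamma(0)^2 - gamma(1)^2 = (10.643)^2 - (-7.7351)^2 = 113.273449 - 59.83177201 = 53.44167699
  phi_hat_1 = [gamma(1) gamma(0) - gamma(1) gamma(2)] / det = [(-7.7351)(10.643) - (-7.7351)(7.8863)] / 53.44167699 = -21.32335017 / 53.44167699 = -0.399
  phi_hat_2 = [gamma(0) gamma(2) - gamma(1)^2] / det = [(10.643)(7.8863) - (-7.7351)^2] / 53.44167699 = 24.10211889 / 53.44167699 = 0.451
So phi_hat = [-0.3990, 0.4510].
Therefore phi_hat_1 = -0.3990.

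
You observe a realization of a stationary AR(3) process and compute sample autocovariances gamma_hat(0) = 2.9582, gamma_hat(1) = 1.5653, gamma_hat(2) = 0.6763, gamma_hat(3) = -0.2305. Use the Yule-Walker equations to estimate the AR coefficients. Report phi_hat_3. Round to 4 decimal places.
\hat\phi_{3} = -0.2370

The Yule-Walker equations for an AR(p) process read, in matrix form,
  Gamma_p phi = r_p,   with   (Gamma_p)_{ij} = gamma(|i - j|),
                       (r_p)_i = gamma(i),   i,j = 1..p.
Substitute the sample gammas (Toeplitz matrix and right-hand side of size 3):
  Gamma_p = [[2.9582, 1.5653, 0.6763], [1.5653, 2.9582, 1.5653], [0.6763, 1.5653, 2.9582]]
  r_p     = [1.5653, 0.6763, -0.2305]
Written out (R1..R3):
  (R1) 2.9582 phi_1 + 1.5653 phi_2 + 0.6763 phi_3 = 1.5653
  (R2) 1.5653 phi_1 + 2.9582 phi_2 + 1.5653 phi_3 = 0.6763
  (R3) 0.6763 phi_1 + 1.5653 phi_2 + 2.9582 phi_3 = -0.2305
Gaussian elimination:
  R2 <- R2 - (1.5653/2.9582) R1 = R2 - (0.529139) R1:  2.129938 phi_2 + 1.207443 phi_3 = -0.151962
  R3 <- R3 - (0.6763/2.9582) R1 = R3 - (0.228619) R1:  1.207443 phi_2 + 2.803585 phi_3 = -0.588357
  R3 <- R3 - (1.207443/2.129938) R2 = R3 - (0.566891) R2:  2.119096 phi_3 = -0.502211
Back-substitution:
  phi_hat_3 = -0.502211 / 2.119096 = -0.236993
  phi_hat_2 = (-0.151962 - (1.207443)(-0.236993)) / 2.129938 = 0.063004
  phi_hat_1 = (1.5653 - (1.5653)(0.063004) - (0.6763)(-0.236993)) / 2.9582 = 0.549983
So phi_hat = [0.5500, 0.0630, -0.2370].
Therefore phi_hat_3 = -0.2370.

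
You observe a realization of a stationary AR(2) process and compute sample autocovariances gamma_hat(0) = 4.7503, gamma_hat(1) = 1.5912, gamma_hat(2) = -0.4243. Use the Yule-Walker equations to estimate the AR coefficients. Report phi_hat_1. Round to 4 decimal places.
\hat\phi_{1} = 0.4110

The Yule-Walker equations for an AR(p) process read, in matrix form,
  Gamma_p phi = r_p,   with   (Gamma_p)_{ij} = gamma(|i - j|),
                       (r_p)_i = gamma(i),   i,j = 1..p.
Substitute the sample gammas (Toeplitz matrix and right-hand side of size 2):
  Gamma_p = [[4.7503, 1.5912], [1.5912, 4.7503]]
  r_p     = [1.5912, -0.4243]
Written out:
  4.7503 phi_1 + 1.5912 phi_2 = 1.5912
  1.5912 phi_1 + 4.7503 phi_2 = -0.4243
Solve by Cramer's rule:
  det = gamma(0)^2 - gamma(1)^2 = (4.7503)^2 - (1.5912)^2 = 22.56535009 - 2.53191744 = 20.03343265
  phi_hat_1 = [gamma(1) gamma(0) - gamma(1) gamma(2)] / det = [(1.5912)(4.7503) - (1.5912)(-0.4243)] / 20.03343265 = 8.23382352 / 20.03343265 = 0.411
  phi_hat_2 = [gamma(0) gamma(2) - gamma(1)^2] / det = [(4.7503)(-0.4243) - (1.5912)^2] / 20.03343265 = -4.54746973 / 20.03343265 = -0.227
So phi_hat = [0.4110, -0.2270].
Therefore phi_hat_1 = 0.4110.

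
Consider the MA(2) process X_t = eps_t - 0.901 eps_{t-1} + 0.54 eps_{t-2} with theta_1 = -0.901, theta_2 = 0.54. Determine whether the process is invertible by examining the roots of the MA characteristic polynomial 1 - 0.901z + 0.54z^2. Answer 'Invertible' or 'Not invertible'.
\text{Invertible}

The MA(q) characteristic polynomial is P(z) = 1 - 0.901z + 0.54z^2.
Invertibility requires all roots to lie outside the unit circle, i.e. |z| > 1 for every root.
Set 1 + (-0.901) z + (0.54) z^2 = 0, i.e. a z^2 + b z + c = 0 with a = 0.54, b = -0.901, c = 1.
Discriminant D = b^2 - 4ac = (-0.901)^2 - 4*(0.54)*1 = 0.811801 - (2.16) = -1.348199.
D < 0, so the roots are the complex-conjugate pair z = (-b +/- i sqrt(-D)) / (2a) = 0.8343 +/- 1.0751i.
For a conjugate pair |z|^2 = z * conj(z) = (product of roots) = c/a = 1/(0.54) = 1.851852, so |z| = sqrt(1.851852) = 1.3608 for both roots.
Moduli of all roots: 1.3608, 1.3608.
All moduli strictly greater than 1? Yes.
Verdict: Invertible.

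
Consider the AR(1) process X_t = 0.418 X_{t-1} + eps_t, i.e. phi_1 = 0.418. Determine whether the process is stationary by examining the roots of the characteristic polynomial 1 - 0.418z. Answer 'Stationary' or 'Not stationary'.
\text{Stationary}

The AR(p) characteristic polynomial is P(z) = 1 - 0.418z.
Stationarity requires all roots to lie outside the unit circle, i.e. |z| > 1 for every root.
This is linear in z: 1 + (-0.418) z = 0  =>  z = -1/(-0.418) = 2.392344,  |z| = 2.392344.
Moduli of all roots: 2.3923.
All moduli strictly greater than 1? Yes.
Verdict: Stationary.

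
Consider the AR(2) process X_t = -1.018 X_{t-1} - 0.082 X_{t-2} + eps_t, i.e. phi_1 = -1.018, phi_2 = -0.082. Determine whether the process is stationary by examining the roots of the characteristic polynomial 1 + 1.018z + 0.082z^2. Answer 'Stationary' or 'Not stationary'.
\text{Stationary}

The AR(p) characteristic polynomial is P(z) = 1 + 1.018z + 0.082z^2.
Stationarity requires all roots to lie outside the unit circle, i.e. |z| > 1 for every root.
Set 1 + (1.018) z + (0.082) z^2 = 0, i.e. a z^2 + b z + c = 0 with a = 0.082, b = 1.018, c = 1.
Discriminant D = b^2 - 4ac = (1.018)^2 - 4*(0.082)*1 = 1.036324 - (0.328) = 0.708324.
D >= 0, so the roots are real: z = (-b +/- sqrt(D)) / (2a) = (-1.018 +/- 0.84162) / (0.164).
  z_1 = (-1.018 + 0.84162) / (0.164) = -1.0755,   |z_1| = 1.0755.
  z_2 = (-1.018 - 0.84162) / (0.164) = -11.3391,   |z_2| = 11.3391.
Moduli of all roots: 1.0755, 11.3391.
All moduli strictly greater than 1? Yes.
Verdict: Stationary.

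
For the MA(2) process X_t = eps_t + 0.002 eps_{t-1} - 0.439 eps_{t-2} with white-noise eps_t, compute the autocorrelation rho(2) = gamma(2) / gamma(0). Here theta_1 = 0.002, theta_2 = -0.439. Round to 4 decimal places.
\rho(2) = -0.3681

For an MA(q) process with theta_0 = 1, the autocovariance is
  gamma(k) = sigma^2 * sum_{i=0..q-k} theta_i * theta_{i+k},
and rho(k) = gamma(k) / gamma(0). Sigma^2 cancels.
  numerator   = (1)*(-0.439) = -0.439.
  denominator = (1)^2 + (0.002)^2 + (-0.439)^2 = 1.192725.
  rho(2) = -0.439 / 1.192725 = -0.3681.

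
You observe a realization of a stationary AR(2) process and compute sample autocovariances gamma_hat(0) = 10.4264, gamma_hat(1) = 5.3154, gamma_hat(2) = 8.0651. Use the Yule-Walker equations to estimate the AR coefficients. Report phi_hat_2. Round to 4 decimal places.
\hat\phi_{2} = 0.6940

The Yule-Walker equations for an AR(p) process read, in matrix form,
  Gamma_p phi = r_p,   with   (Gamma_p)_{ij} = gamma(|i - j|),
                       (r_p)_i = gamma(i),   i,j = 1..p.
Substitute the sample gammas (Toeplitz matrix and right-hand side of size 2):
  Gamma_p = [[10.4264, 5.3154], [5.3154, 10.4264]]
  r_p     = [5.3154, 8.0651]
Written out:
  10.4264 phi_1 + 5.3154 phi_2 = 5.3154
  5.3154 phi_1 + 10.4264 phi_2 = 8.0651
Solve by Cramer's rule:
  det = gamma(0)^2 - gamma(1)^2 = (10.4264)^2 - (5.3154)^2 = 108.70981696 - 28.25347716 = 80.4563398
  phi_hat_1 = [gamma(1) gamma(0) - gamma(1) gamma(2)] / det = [(5.3154)(10.4264) - (5.3154)(8.0651)] / 80.4563398 = 12.55125402 / 80.4563398 = 0.156
  phi_hat_2 = [gamma(0) gamma(2) - gamma(1)^2] / det = [(10.4264)(8.0651) - (5.3154)^2] / 80.4563398 = 55.83648148 / 80.4563398 = 0.694
So phi_hat = [0.1560, 0.6940].
Therefore phi_hat_2 = 0.6940.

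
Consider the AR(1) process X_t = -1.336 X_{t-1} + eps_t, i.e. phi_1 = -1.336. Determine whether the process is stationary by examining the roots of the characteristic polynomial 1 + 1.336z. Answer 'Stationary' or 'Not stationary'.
\text{Not stationary}

The AR(p) characteristic polynomial is P(z) = 1 + 1.336z.
Stationarity requires all roots to lie outside the unit circle, i.e. |z| > 1 for every root.
This is linear in z: 1 + (1.336) z = 0  =>  z = -1/(1.336) = -0.748503,  |z| = 0.748503.
Moduli of all roots: 0.7485.
All moduli strictly greater than 1? No.
Verdict: Not stationary.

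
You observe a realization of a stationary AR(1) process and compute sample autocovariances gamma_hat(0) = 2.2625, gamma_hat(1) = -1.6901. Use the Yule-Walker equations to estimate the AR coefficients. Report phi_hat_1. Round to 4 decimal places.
\hat\phi_{1} = -0.7470

The Yule-Walker equations for an AR(p) process read, in matrix form,
  Gamma_p phi = r_p,   with   (Gamma_p)_{ij} = gamma(|i - j|),
                       (r_p)_i = gamma(i),   i,j = 1..p.
Substitute the sample gammas (Toeplitz matrix and right-hand side of size 1):
  Gamma_p = [[2.2625]]
  r_p     = [-1.6901]
With p = 1 this is the single equation gamma(0) phi_1 = gamma(1):
  phi_hat_1 = gamma(1) / gamma(0) = -1.6901 / 2.2625 = -0.7470.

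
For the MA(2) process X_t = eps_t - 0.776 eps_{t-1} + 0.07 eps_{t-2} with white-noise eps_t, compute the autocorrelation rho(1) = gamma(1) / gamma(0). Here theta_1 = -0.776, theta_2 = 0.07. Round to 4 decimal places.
\rho(1) = -0.5167

For an MA(q) process with theta_0 = 1, the autocovariance is
  gamma(k) = sigma^2 * sum_{i=0..q-k} theta_i * theta_{i+k},
and rho(k) = gamma(k) / gamma(0). Sigma^2 cancels.
  numerator   = (1)*(-0.776) + (-0.776)*(0.07) = -0.83032.
  denominator = (1)^2 + (-0.776)^2 + (0.07)^2 = 1.607076.
  rho(1) = -0.83032 / 1.607076 = -0.5167.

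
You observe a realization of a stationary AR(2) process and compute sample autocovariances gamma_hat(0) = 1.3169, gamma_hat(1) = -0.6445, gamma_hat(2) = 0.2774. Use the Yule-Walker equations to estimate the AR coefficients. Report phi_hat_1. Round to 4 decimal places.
\hat\phi_{1} = -0.5080

The Yule-Walker equations for an AR(p) process read, in matrix form,
  Gamma_p phi = r_p,   with   (Gamma_p)_{ij} = gamma(|i - j|),
                       (r_p)_i = gamma(i),   i,j = 1..p.
Substitute the sample gammas (Toeplitz matrix and right-hand side of size 2):
  Gamma_p = [[1.3169, -0.6445], [-0.6445, 1.3169]]
  r_p     = [-0.6445, 0.2774]
Written out:
  1.3169 phi_1 - 0.6445 phi_2 = -0.6445
  -0.6445 phi_1 + 1.3169 phi_2 = 0.2774
Solve by Cramer's rule:
  det = gamma(0)^2 - gamma(1)^2 = (1.3169)^2 - (-0.6445)^2 = 1.73422561 - 0.41538025 = 1.31884536
  phi_hat_1 = [gamma(1) gamma(0) - gamma(1) gamma(2)] / det = [(-0.6445)(1.3169) - (-0.6445)(0.2774)] / 1.31884536 = -0.66995775 / 1.31884536 = -0.508
  phi_hat_2 = [gamma(0) gamma(2) - gamma(1)^2] / det = [(1.3169)(0.2774) - (-0.6445)^2] / 1.31884536 = -0.05007219 / 1.31884536 = -0.038
So phi_hat = [-0.5080, -0.0380].
Therefore phi_hat_1 = -0.5080.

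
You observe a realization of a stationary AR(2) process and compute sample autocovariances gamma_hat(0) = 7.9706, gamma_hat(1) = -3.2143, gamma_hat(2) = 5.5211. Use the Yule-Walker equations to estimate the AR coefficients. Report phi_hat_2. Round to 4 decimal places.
\hat\phi_{2} = 0.6330

The Yule-Walker equations for an AR(p) process read, in matrix form,
  Gamma_p phi = r_p,   with   (Gamma_p)_{ij} = gamma(|i - j|),
                       (r_p)_i = gamma(i),   i,j = 1..p.
Substitute the sample gammas (Toeplitz matrix and right-hand side of size 2):
  Gamma_p = [[7.9706, -3.2143], [-3.2143, 7.9706]]
  r_p     = [-3.2143, 5.5211]
Written out:
  7.9706 phi_1 - 3.2143 phi_2 = -3.2143
  -3.2143 phi_1 + 7.9706 phi_2 = 5.5211
Solve by Cramer's rule:
  det = gamma(0)^2 - gamma(1)^2 = (7.9706)^2 - (-3.2143)^2 = 63.53046436 - 10.33172449 = 53.19873987
  phi_hat_1 = [gamma(1) gamma(0) - gamma(1) gamma(2)] / det = [(-3.2143)(7.9706) - (-3.2143)(5.5211)] / 53.19873987 = -7.87342785 / 53.19873987 = -0.148
  phi_hat_2 = [gamma(0) gamma(2) - gamma(1)^2] / det = [(7.9706)(5.5211) - (-3.2143)^2] / 53.19873987 = 33.67475517 / 53.19873987 = 0.633
So phi_hat = [-0.1480, 0.6330].
Therefore phi_hat_2 = 0.6330.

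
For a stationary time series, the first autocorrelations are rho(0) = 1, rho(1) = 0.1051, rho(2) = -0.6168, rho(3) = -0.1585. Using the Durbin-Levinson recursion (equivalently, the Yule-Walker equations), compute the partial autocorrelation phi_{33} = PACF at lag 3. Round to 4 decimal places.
\phi_{33} = 0.0241

The PACF at lag k is phi_{kk}, the last component of the solution
to the Yule-Walker system G_k phi = r_k where
  (G_k)_{ij} = rho(|i - j|), (r_k)_i = rho(i), i,j = 1..k.
Equivalently, Durbin-Levinson gives phi_{kk} iteratively:
  phi_{11} = rho(1)
  phi_{kk} = [rho(k) - sum_{j=1..k-1} phi_{k-1,j} rho(k-j)]
            / [1 - sum_{j=1..k-1} phi_{k-1,j} rho(j)],
  phi_{k,j} = phi_{k-1,j} - phi_{kk} phi_{k-1,k-j},  j = 1..k-1.
Step k = 1:
  phi_11 = rho(1) = 0.1051.
Step k = 2:
  phi_22 = [rho(2) - phi_11 rho(1)] / [1 - phi_11 rho(1)] = [-0.6168 - (0.1051)(0.1051)] / [1 - (0.1051)(0.1051)]
         = -0.62784601 / 0.98895399 = -0.634859.
  Update: phi_21 = phi_11 - phi_22 phi_11 = 0.1051 - (-0.634859)(0.1051) = 0.171824.
Step k = 3:
  phi_33 = [rho(3) - phi_21 rho(2) - phi_22 rho(1)] / [1 - phi_21 rho(1) - phi_22 rho(2)]
    numerator   = -0.1585 - (0.171824)(-0.6168) - (-0.634859)(0.1051) = 0.01420447
    denominator = 1 - (0.171824)(0.1051) - (-0.634859)(-0.6168) = 0.59036051
  phi_33 = 0.01420447 / 0.59036051 = 0.0241.
Therefore phi_{33} = 0.0241.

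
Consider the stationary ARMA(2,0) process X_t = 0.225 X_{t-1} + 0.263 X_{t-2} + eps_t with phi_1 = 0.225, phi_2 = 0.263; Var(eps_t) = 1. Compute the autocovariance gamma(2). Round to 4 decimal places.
\gamma(2) = 0.3930

Multiply the model equation by X_{t-k} and take expectations. With theta_0 = psi_0 = 1 and psi_j the MA(infinity) weights, this gives
  gamma(k) - sum_i phi_i gamma(k-i) = c_k,
  c_k = sigma^2 * sum_{j=k..q} theta_j psi_{j-k}   (c_k = 0 for k > q),
using gamma(-m) = gamma(m).
Pure AR (q = 0): c_0 = sigma^2 = 1, c_k = 0 for k >= 1.
Equations for k = 0, 1, 2 (AR order 2, c_2 = 0):
  (E0) gamma(0) = phi_1 gamma(1) + phi_2 gamma(2) + c_0
  (E1) gamma(1) = phi_1 gamma(0) + phi_2 gamma(1) + c_1
  (E2) gamma(2) = phi_1 gamma(1) + phi_2 gamma(0)
From (E1): gamma(1) = A gamma(0) + B with
  A = phi_1 / (1 - phi_2) = 0.225 / 0.737 = 0.305292,   B = c_1 / (1 - phi_2) = 0 / 0.737 = 0.
Insert (E2) into (E0): gamma(0) (1 - phi_2^2) = phi_1 (1 + phi_2) gamma(1) + c_0.
  phi_1 (1 + phi_2) = (0.225)(1.263) = 0.284175,   1 - phi_2^2 = 0.930831.
Replace gamma(1) by A gamma(0) + B and collect gamma(0):
  gamma(0) [0.930831 - (0.284175)(0.305292)] = c_0 = 1
  gamma(0) * 0.844075 = 1
  gamma(0) = 1 / 0.844075 = 1.184729.
  gamma(1) = A gamma(0) = (0.305292)(1.184729) = 0.361688.
  gamma(2) = phi_1 gamma(1) + phi_2 gamma(0) = (0.225)(0.361688) + (0.263)(1.184729) = 0.392964.
Therefore gamma(2) = 0.3930 (to 4 decimal places).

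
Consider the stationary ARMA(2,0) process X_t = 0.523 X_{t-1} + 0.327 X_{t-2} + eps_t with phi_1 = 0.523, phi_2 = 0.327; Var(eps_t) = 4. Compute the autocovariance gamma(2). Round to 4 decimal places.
\gamma(2) = 8.2936

Multiply the model equation by X_{t-k} and take expectations. With theta_0 = psi_0 = 1 and psi_j the MA(infinity) weights, this gives
  gamma(k) - sum_i phi_i gamma(k-i) = c_k,
  c_k = sigma^2 * sum_{j=k..q} theta_j psi_{j-k}   (c_k = 0 for k > q),
using gamma(-m) = gamma(m).
Pure AR (q = 0): c_0 = sigma^2 = 4, c_k = 0 for k >= 1.
Equations for k = 0, 1, 2 (AR order 2, c_2 = 0):
  (E0) gamma(0) = phi_1 gamma(1) + phi_2 gamma(2) + c_0
  (E1) gamma(1) = phi_1 gamma(0) + phi_2 gamma(1) + c_1
  (E2) gamma(2) = phi_1 gamma(1) + phi_2 gamma(0)
From (E1): gamma(1) = A gamma(0) + B with
  A = phi_1 / (1 - phi_2) = 0.523 / 0.673 = 0.777117,   B = c_1 / (1 - phi_2) = 0 / 0.673 = 0.
Insert (E2) into (E0): gamma(0) (1 - phi_2^2) = phi_1 (1 + phi_2) gamma(1) + c_0.
  phi_1 (1 + phi_2) = (0.523)(1.327) = 0.694021,   1 - phi_2^2 = 0.893071.
Replace gamma(1) by A gamma(0) + B and collect gamma(0):
  gamma(0) [0.893071 - (0.694021)(0.777117)] = c_0 = 4
  gamma(0) * 0.353735 = 4
  gamma(0) = 4 / 0.353735 = 11.307893.
  gamma(1) = A gamma(0) = (0.777117)(11.307893) = 8.78756.
  gamma(2) = phi_1 gamma(1) + phi_2 gamma(0) = (0.523)(8.78756) + (0.327)(11.307893) = 8.293575.
Therefore gamma(2) = 8.2936 (to 4 decimal places).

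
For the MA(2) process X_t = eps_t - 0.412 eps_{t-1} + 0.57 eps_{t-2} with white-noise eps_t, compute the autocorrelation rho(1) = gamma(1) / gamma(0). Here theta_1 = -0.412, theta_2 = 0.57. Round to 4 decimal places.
\rho(1) = -0.4328

For an MA(q) process with theta_0 = 1, the autocovariance is
  gamma(k) = sigma^2 * sum_{i=0..q-k} theta_i * theta_{i+k},
and rho(k) = gamma(k) / gamma(0). Sigma^2 cancels.
  numerator   = (1)*(-0.412) + (-0.412)*(0.57) = -0.64684.
  denominator = (1)^2 + (-0.412)^2 + (0.57)^2 = 1.494644.
  rho(1) = -0.64684 / 1.494644 = -0.4328.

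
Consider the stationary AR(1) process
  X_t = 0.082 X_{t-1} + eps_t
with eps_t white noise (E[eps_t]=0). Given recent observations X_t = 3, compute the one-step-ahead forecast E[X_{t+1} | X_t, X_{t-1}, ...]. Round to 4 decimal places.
E[X_{t+1} \mid \mathcal F_t] = 0.2460

For an AR(p) model X_t = c + sum_i phi_i X_{t-i} + eps_t, the
one-step-ahead conditional mean is
  E[X_{t+1} | X_t, ...] = c + sum_i phi_i X_{t+1-i}.
Substitute known values:
  E[X_{t+1} | ...] = (0.082) * (3)
                   = 0.2460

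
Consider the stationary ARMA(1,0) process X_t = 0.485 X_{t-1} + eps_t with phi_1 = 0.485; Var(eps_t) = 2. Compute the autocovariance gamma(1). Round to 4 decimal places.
\gamma(1) = 1.2683

Multiply the model equation by X_{t-k} and take expectations. With theta_0 = psi_0 = 1 and psi_j the MA(infinity) weights, this gives
  gamma(k) - sum_i phi_i gamma(k-i) = c_k,
  c_k = sigma^2 * sum_{j=k..q} theta_j psi_{j-k}   (c_k = 0 for k > q),
using gamma(-m) = gamma(m).
Pure AR (q = 0): c_0 = sigma^2 = 2, c_k = 0 for k >= 1.
Equations for k = 0 and k = 1 (AR order 1):
  gamma(0) = phi_1 gamma(1) + c_0
  gamma(1) = phi_1 gamma(0) + c_1
Substituting the second into the first: gamma(0) (1 - phi_1^2) = c_0 + phi_1 c_1, so
  gamma(0) = c_0 / (1 - phi_1^2) = 2 / (1 - (0.485)^2) = 2 / 0.764775 = 2.615148.
  gamma(1) = phi_1 gamma(0) = (0.485)(2.615148) = 1.268347.
Therefore gamma(1) = 1.2683 (to 4 decimal places).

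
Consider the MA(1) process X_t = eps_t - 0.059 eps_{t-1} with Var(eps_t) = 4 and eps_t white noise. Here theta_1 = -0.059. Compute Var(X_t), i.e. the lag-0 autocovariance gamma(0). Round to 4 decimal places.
\gamma(0) = 4.0139

For an MA(q) process X_t = eps_t + sum_i theta_i eps_{t-i} with
Var(eps_t) = sigma^2, the variance is
  gamma(0) = sigma^2 * (1 + sum_i theta_i^2).
  sum_i theta_i^2 = (-0.059)^2 = 0.003481.
  gamma(0) = 4 * (1 + 0.003481) = 4 * 1.003481 = 4.013924, which rounds to 4.0139.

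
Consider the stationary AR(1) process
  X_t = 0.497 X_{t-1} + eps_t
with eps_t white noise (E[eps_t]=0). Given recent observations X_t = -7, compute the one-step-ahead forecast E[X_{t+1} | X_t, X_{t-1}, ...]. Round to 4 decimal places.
E[X_{t+1} \mid \mathcal F_t] = -3.4790

For an AR(p) model X_t = c + sum_i phi_i X_{t-i} + eps_t, the
one-step-ahead conditional mean is
  E[X_{t+1} | X_t, ...] = c + sum_i phi_i X_{t+1-i}.
Substitute known values:
  E[X_{t+1} | ...] = (0.497) * (-7)
                   = -3.4790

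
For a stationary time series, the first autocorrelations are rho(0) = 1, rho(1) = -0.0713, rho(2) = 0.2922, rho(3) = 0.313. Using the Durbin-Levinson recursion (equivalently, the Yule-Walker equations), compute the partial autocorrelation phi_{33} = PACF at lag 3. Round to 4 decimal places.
\phi_{33} = 0.3820

The PACF at lag k is phi_{kk}, the last component of the solution
to the Yule-Walker system G_k phi = r_k where
  (G_k)_{ij} = rho(|i - j|), (r_k)_i = rho(i), i,j = 1..k.
Equivalently, Durbin-Levinson gives phi_{kk} iteratively:
  phi_{11} = rho(1)
  phi_{kk} = [rho(k) - sum_{j=1..k-1} phi_{k-1,j} rho(k-j)]
            / [1 - sum_{j=1..k-1} phi_{k-1,j} rho(j)],
  phi_{k,j} = phi_{k-1,j} - phi_{kk} phi_{k-1,k-j},  j = 1..k-1.
Step k = 1:
  phi_11 = rho(1) = -0.0713.
Step k = 2:
  phi_22 = [rho(2) - phi_11 rho(1)] / [1 - phi_11 rho(1)] = [0.2922 - (-0.0713)(-0.0713)] / [1 - (-0.0713)(-0.0713)]
         = 0.28711631 / 0.99491631 = 0.288583.
  Update: phi_21 = phi_11 - phi_22 phi_11 = -0.0713 - (0.288583)(-0.0713) = -0.050724.
Step k = 3:
  phi_33 = [rho(3) - phi_21 rho(2) - phi_22 rho(1)] / [1 - phi_21 rho(1) - phi_22 rho(2)]
    numerator   = 0.313 - (-0.050724)(0.2922) - (0.288583)(-0.0713) = 0.34839755
    denominator = 1 - (-0.050724)(-0.0713) - (0.288583)(0.2922) = 0.91205932
  phi_33 = 0.34839755 / 0.91205932 = 0.382.
Therefore phi_{33} = 0.3820.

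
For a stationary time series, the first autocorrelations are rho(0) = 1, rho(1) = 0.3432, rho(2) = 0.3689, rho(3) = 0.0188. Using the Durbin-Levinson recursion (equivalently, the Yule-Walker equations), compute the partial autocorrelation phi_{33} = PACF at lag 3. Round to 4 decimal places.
\phi_{33} = -0.2090

The PACF at lag k is phi_{kk}, the last component of the solution
to the Yule-Walker system G_k phi = r_k where
  (G_k)_{ij} = rho(|i - j|), (r_k)_i = rho(i), i,j = 1..k.
Equivalently, Durbin-Levinson gives phi_{kk} iteratively:
  phi_{11} = rho(1)
  phi_{kk} = [rho(k) - sum_{j=1..k-1} phi_{k-1,j} rho(k-j)]
            / [1 - sum_{j=1..k-1} phi_{k-1,j} rho(j)],
  phi_{k,j} = phi_{k-1,j} - phi_{kk} phi_{k-1,k-j},  j = 1..k-1.
Step k = 1:
  phi_11 = rho(1) = 0.3432.
Step k = 2:
  phi_22 = [rho(2) - phi_11 rho(1)] / [1 - phi_11 rho(1)] = [0.3689 - (0.3432)(0.3432)] / [1 - (0.3432)(0.3432)]
         = 0.25111376 / 0.88221376 = 0.28464.
  Update: phi_21 = phi_11 - phi_22 phi_11 = 0.3432 - (0.28464)(0.3432) = 0.245511.
Step k = 3:
  phi_33 = [rho(3) - phi_21 rho(2) - phi_22 rho(1)] / [1 - phi_21 rho(1) - phi_22 rho(2)]
    numerator   = 0.0188 - (0.245511)(0.3689) - (0.28464)(0.3432) = -0.16945777
    denominator = 1 - (0.245511)(0.3432) - (0.28464)(0.3689) = 0.81073662
  phi_33 = -0.16945777 / 0.81073662 = -0.209.
Therefore phi_{33} = -0.2090.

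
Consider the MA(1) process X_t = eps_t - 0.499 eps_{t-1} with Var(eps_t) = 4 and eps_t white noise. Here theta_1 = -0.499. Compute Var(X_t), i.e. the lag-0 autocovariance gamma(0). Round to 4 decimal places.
\gamma(0) = 4.9960

For an MA(q) process X_t = eps_t + sum_i theta_i eps_{t-i} with
Var(eps_t) = sigma^2, the variance is
  gamma(0) = sigma^2 * (1 + sum_i theta_i^2).
  sum_i theta_i^2 = (-0.499)^2 = 0.249001.
  gamma(0) = 4 * (1 + 0.249001) = 4 * 1.249001 = 4.996004, which rounds to 4.9960.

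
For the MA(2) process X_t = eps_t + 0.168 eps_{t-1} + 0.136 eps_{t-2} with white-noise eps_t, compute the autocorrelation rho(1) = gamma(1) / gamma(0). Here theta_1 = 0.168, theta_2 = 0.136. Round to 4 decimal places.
\rho(1) = 0.1823

For an MA(q) process with theta_0 = 1, the autocovariance is
  gamma(k) = sigma^2 * sum_{i=0..q-k} theta_i * theta_{i+k},
and rho(k) = gamma(k) / gamma(0). Sigma^2 cancels.
  numerator   = (1)*(0.168) + (0.168)*(0.136) = 0.190848.
  denominator = (1)^2 + (0.168)^2 + (0.136)^2 = 1.04672.
  rho(1) = 0.190848 / 1.04672 = 0.1823.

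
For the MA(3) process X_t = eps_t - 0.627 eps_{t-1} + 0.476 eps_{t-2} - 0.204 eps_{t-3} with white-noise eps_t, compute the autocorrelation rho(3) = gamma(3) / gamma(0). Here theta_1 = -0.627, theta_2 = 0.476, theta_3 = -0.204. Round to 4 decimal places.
\rho(3) = -0.1228

For an MA(q) process with theta_0 = 1, the autocovariance is
  gamma(k) = sigma^2 * sum_{i=0..q-k} theta_i * theta_{i+k},
and rho(k) = gamma(k) / gamma(0). Sigma^2 cancels.
  numerator   = (1)*(-0.204) = -0.204.
  denominator = (1)^2 + (-0.627)^2 + (0.476)^2 + (-0.204)^2 = 1.661321.
  rho(3) = -0.204 / 1.661321 = -0.1228.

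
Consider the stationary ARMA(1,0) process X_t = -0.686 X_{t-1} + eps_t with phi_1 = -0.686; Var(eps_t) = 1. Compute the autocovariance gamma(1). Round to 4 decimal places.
\gamma(1) = -1.2958

Multiply the model equation by X_{t-k} and take expectations. With theta_0 = psi_0 = 1 and psi_j the MA(infinity) weights, this gives
  gamma(k) - sum_i phi_i gamma(k-i) = c_k,
  c_k = sigma^2 * sum_{j=k..q} theta_j psi_{j-k}   (c_k = 0 for k > q),
using gamma(-m) = gamma(m).
Pure AR (q = 0): c_0 = sigma^2 = 1, c_k = 0 for k >= 1.
Equations for k = 0 and k = 1 (AR order 1):
  gamma(0) = phi_1 gamma(1) + c_0
  gamma(1) = phi_1 gamma(0) + c_1
Substituting the second into the first: gamma(0) (1 - phi_1^2) = c_0 + phi_1 c_1, so
  gamma(0) = c_0 / (1 - phi_1^2) = 1 / (1 - (-0.686)^2) = 1 / 0.529404 = 1.888917.
  gamma(1) = phi_1 gamma(0) = (-0.686)(1.888917) = -1.295797.
Therefore gamma(1) = -1.2958 (to 4 decimal places).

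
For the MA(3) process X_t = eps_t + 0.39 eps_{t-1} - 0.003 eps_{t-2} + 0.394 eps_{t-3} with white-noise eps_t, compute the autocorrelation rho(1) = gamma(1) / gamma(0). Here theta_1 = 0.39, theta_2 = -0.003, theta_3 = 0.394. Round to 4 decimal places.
\rho(1) = 0.2965

For an MA(q) process with theta_0 = 1, the autocovariance is
  gamma(k) = sigma^2 * sum_{i=0..q-k} theta_i * theta_{i+k},
and rho(k) = gamma(k) / gamma(0). Sigma^2 cancels.
  numerator   = (1)*(0.39) + (0.39)*(-0.003) + (-0.003)*(0.394) = 0.387648.
  denominator = (1)^2 + (0.39)^2 + (-0.003)^2 + (0.394)^2 = 1.307345.
  rho(1) = 0.387648 / 1.307345 = 0.2965.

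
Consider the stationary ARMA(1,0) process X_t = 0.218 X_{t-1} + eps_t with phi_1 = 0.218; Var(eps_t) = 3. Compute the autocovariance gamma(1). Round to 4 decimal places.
\gamma(1) = 0.6866

Multiply the model equation by X_{t-k} and take expectations. With theta_0 = psi_0 = 1 and psi_j the MA(infinity) weights, this gives
  gamma(k) - sum_i phi_i gamma(k-i) = c_k,
  c_k = sigma^2 * sum_{j=k..q} theta_j psi_{j-k}   (c_k = 0 for k > q),
using gamma(-m) = gamma(m).
Pure AR (q = 0): c_0 = sigma^2 = 3, c_k = 0 for k >= 1.
Equations for k = 0 and k = 1 (AR order 1):
  gamma(0) = phi_1 gamma(1) + c_0
  gamma(1) = phi_1 gamma(0) + c_1
Substituting the second into the first: gamma(0) (1 - phi_1^2) = c_0 + phi_1 c_1, so
  gamma(0) = c_0 / (1 - phi_1^2) = 3 / (1 - (0.218)^2) = 3 / 0.952476 = 3.149686.
  gamma(1) = phi_1 gamma(0) = (0.218)(3.149686) = 0.686631.
Therefore gamma(1) = 0.6866 (to 4 decimal places).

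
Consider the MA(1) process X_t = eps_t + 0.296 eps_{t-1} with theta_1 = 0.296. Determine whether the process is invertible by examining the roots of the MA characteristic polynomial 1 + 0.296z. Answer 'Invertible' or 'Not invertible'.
\text{Invertible}

The MA(q) characteristic polynomial is P(z) = 1 + 0.296z.
Invertibility requires all roots to lie outside the unit circle, i.e. |z| > 1 for every root.
This is linear in z: 1 + (0.296) z = 0  =>  z = -1/(0.296) = -3.378378,  |z| = 3.378378.
Moduli of all roots: 3.3784.
All moduli strictly greater than 1? Yes.
Verdict: Invertible.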